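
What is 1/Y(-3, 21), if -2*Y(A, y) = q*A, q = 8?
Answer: 1/12 ≈ 0.083333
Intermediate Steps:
Y(A, y) = -4*A
1/Y(-3, 21) = 1/(-4*(-3)) = 1/12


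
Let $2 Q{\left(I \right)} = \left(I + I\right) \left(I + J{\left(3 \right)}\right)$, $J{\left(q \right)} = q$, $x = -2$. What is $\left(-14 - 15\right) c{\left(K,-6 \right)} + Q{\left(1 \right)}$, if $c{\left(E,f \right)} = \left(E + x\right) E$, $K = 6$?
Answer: $-692$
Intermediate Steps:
$c{\left(E,f \right)} = E \left(-2 + E\right)$ ($c{\left(E,f \right)} = \left(E - 2\right) E = \left(-2 + E\right) E = E \left(-2 + E\right)$)
$Q{\left(I \right)} = I \left(3 + I\right)$ ($Q{\left(I \right)} = \frac{\left(I + I\right) \left(I + 3\right)}{2} = \frac{2 I \left(3 + I\right)}{2} = I \left(3 + I\right)$)
$\left(-14 - 15\right) c{\left(K,-6 \right)} + Q{\left(1 \right)} = \left(-14 - 15\right) 6 \left(-2 + 6\right) + 1 \left(3 + 1\right) = \left(-14 - 15\right) 6 \cdot 4 + 1 \cdot 4 = \left(-29\right) 24 + 4 = -696 + 4 = -692$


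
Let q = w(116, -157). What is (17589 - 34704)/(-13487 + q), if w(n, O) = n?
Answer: 5705/4457 ≈ 1.2800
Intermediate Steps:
q = 116
(17589 - 34704)/(-13487 + q) = (17589 - 34704)/(-13487 + 116) = -17115/(-13371) = -17115*(-1/13371) = 5705/4457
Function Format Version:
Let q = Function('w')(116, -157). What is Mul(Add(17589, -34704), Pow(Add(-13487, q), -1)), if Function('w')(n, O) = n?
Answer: Rational(5705, 4457) ≈ 1.2800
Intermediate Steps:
q = 116
Mul(Add(17589, -34704), Pow(Add(-13487, q), -1)) = Mul(Add(17589, -34704), Pow(Add(-13487, 116), -1)) = Mul(-17115, Pow(-13371, -1)) = Mul(-17115, Rational(-1, 13371)) = Rational(5705, 4457)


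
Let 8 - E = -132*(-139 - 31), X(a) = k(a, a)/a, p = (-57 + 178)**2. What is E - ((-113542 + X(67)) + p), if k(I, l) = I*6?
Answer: 76463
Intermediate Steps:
p = 14641 (p = 121**2 = 14641)
k(I, l) = 6*I
X(a) = 6 (X(a) = (6*a)/a = 6)
E = -22432 (E = 8 - (-132)*(-139 - 31) = 8 - (-132)*(-170) = 8 - 1*22440 = 8 - 22440 = -22432)
E - ((-113542 + X(67)) + p) = -22432 - ((-113542 + 6) + 14641) = -22432 - (-113536 + 14641) = -22432 - 1*(-98895) = -22432 + 98895 = 76463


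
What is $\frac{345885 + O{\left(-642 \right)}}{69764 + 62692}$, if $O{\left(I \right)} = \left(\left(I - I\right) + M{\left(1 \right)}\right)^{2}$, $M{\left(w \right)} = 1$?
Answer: $\frac{172943}{66228} \approx 2.6113$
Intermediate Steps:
$O{\left(I \right)} = 1$ ($O{\left(I \right)} = \left(\left(I - I\right) + 1\right)^{2} = \left(0 + 1\right)^{2} = 1^{2} = 1$)
$\frac{345885 + O{\left(-642 \right)}}{69764 + 62692} = \frac{345885 + 1}{69764 + 62692} = \frac{345886}{132456} = 345886 \cdot \frac{1}{132456} = \frac{172943}{66228}$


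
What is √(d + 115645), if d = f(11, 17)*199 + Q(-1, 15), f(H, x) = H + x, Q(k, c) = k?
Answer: 8*√1894 ≈ 348.16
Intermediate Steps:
d = 5571 (d = (11 + 17)*199 - 1 = 28*199 - 1 = 5572 - 1 = 5571)
√(d + 115645) = √(5571 + 115645) = √121216 = 8*√1894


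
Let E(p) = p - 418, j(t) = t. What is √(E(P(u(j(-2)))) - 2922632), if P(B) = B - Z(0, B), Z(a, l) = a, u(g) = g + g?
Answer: I*√2923054 ≈ 1709.7*I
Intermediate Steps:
u(g) = 2*g
P(B) = B (P(B) = B - 1*0 = B + 0 = B)
E(p) = -418 + p
√(E(P(u(j(-2)))) - 2922632) = √((-418 + 2*(-2)) - 2922632) = √((-418 - 4) - 2922632) = √(-422 - 2922632) = √(-2923054) = I*√2923054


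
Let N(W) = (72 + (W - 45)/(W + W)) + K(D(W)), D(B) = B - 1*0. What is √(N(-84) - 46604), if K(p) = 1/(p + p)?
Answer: 2*I*√5130069/21 ≈ 215.71*I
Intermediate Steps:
D(B) = B (D(B) = B + 0 = B)
K(p) = 1/(2*p)
N(W) = 72 + 1/(2*W) + (-45 + W)/(2*W) (N(W) = (72 + (W - 45)/(W + W)) + 1/(2*W) = (72 + (-45 + W)/((2*W))) + 1/(2*W) = (72 + (-45 + W)*(1/(2*W))) + 1/(2*W) = (72 + (-45 + W)/(2*W)) + 1/(2*W) = 72 + 1/(2*W) + (-45 + W)/(2*W))
√(N(-84) - 46604) = √((145/2 - 22/(-84)) - 46604) = √((145/2 - 22*(-1/84)) - 46604) = √((145/2 + 11/42) - 46604) = √(1528/21 - 46604) = √(-977156/21) = 2*I*√5130069/21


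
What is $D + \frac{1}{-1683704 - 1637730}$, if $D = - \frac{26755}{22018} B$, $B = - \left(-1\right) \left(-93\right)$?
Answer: $\frac{2066110469573}{18282833453} \approx 113.01$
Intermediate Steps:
$B = -93$ ($B = \left(-1\right) 93 = -93$)
$D = \frac{2488215}{22018}$ ($D = - \frac{26755}{22018} \left(-93\right) = \left(-26755\right) \frac{1}{22018} \left(-93\right) = \left(- \frac{26755}{22018}\right) \left(-93\right) = \frac{2488215}{22018} \approx 113.01$)
$D + \frac{1}{-1683704 - 1637730} = \frac{2488215}{22018} + \frac{1}{-1683704 - 1637730} = \frac{2488215}{22018} + \frac{1}{-3321434} = \frac{2488215}{22018} - \frac{1}{3321434} = \frac{2066110469573}{18282833453}$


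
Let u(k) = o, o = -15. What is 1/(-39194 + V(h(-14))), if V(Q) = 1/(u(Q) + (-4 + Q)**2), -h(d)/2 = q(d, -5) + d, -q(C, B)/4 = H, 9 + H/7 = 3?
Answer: -97329/3814712825 ≈ -2.5514e-5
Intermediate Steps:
H = -42 (H = -63 + 7*3 = -63 + 21 = -42)
u(k) = -15
q(C, B) = 168 (q(C, B) = -4*(-42) = 168)
h(d) = -336 - 2*d (h(d) = -2*(168 + d) = -336 - 2*d)
V(Q) = 1/(-15 + (-4 + Q)**2)
1/(-39194 + V(h(-14))) = 1/(-39194 + 1/(-15 + (-4 + (-336 - 2*(-14)))**2)) = 1/(-39194 + 1/(-15 + (-4 + (-336 + 28))**2)) = 1/(-39194 + 1/(-15 + (-4 - 308)**2)) = 1/(-39194 + 1/(-15 + (-312)**2)) = 1/(-39194 + 1/(-15 + 97344)) = 1/(-39194 + 1/97329) = 1/(-3814712825/97329) = -97329/3814712825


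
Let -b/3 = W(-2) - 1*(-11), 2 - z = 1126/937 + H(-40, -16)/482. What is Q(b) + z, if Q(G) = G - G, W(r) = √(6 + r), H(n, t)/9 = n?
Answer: 348928/225817 ≈ 1.5452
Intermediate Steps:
H(n, t) = 9*n
z = 348928/225817 (z = 2 - (1126/937 + (9*(-40))/482) = 2 - (1126*(1/937) - 360*1/482) = 2 - (1126/937 - 180/241) = 2 - 1*102706/225817 = 2 - 102706/225817 = 348928/225817 ≈ 1.5452)
b = -39 (b = -3*(√(6 - 2) - 1*(-11)) = -3*(√4 + 11) = -3*(2 + 11) = -3*13 = -39)
Q(G) = 0
Q(b) + z = 0 + 348928/225817 = 348928/225817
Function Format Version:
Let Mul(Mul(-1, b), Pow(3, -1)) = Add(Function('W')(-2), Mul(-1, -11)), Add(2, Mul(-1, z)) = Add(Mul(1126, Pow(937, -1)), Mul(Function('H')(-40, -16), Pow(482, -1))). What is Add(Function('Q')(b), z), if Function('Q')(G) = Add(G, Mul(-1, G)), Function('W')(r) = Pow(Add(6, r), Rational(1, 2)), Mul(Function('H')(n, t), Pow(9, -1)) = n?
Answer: Rational(348928, 225817) ≈ 1.5452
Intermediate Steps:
Function('H')(n, t) = Mul(9, n)
z = Rational(348928, 225817) (z = Add(2, Mul(-1, Add(Mul(1126, Pow(937, -1)), Mul(Mul(9, -40), Pow(482, -1))))) = Add(2, Mul(-1, Add(Mul(1126, Rational(1, 937)), Mul(-360, Rational(1, 482))))) = Add(2, Mul(-1, Add(Rational(1126, 937), Rational(-180, 241)))) = Add(2, Mul(-1, Rational(102706, 225817))) = Add(2, Rational(-102706, 225817)) = Rational(348928, 225817) ≈ 1.5452)
b = -39 (b = Mul(-3, Add(Pow(Add(6, -2), Rational(1, 2)), Mul(-1, -11))) = Mul(-3, Add(Pow(4, Rational(1, 2)), 11)) = Mul(-3, Add(2, 11)) = Mul(-3, 13) = -39)
Function('Q')(G) = 0
Add(Function('Q')(b), z) = Add(0, Rational(348928, 225817)) = Rational(348928, 225817)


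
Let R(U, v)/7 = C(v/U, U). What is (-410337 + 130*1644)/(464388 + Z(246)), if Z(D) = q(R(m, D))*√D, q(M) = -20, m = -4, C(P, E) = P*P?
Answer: -7608881283/17971343012 - 327695*√246/17971343012 ≈ -0.42368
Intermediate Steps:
C(P, E) = P²
R(U, v) = 7*v²/U² (R(U, v) = 7*(v/U)² = 7*(v²/U²) = 7*v²/U²)
Z(D) = -20*√D
(-410337 + 130*1644)/(464388 + Z(246)) = (-410337 + 130*1644)/(464388 - 20*√246) = (-410337 + 213720)/(464388 - 20*√246) = -196617/(464388 - 20*√246)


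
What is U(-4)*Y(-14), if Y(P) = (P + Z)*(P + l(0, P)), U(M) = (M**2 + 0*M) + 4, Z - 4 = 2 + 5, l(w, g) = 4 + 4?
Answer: 360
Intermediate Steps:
l(w, g) = 8
Z = 11 (Z = 4 + (2 + 5) = 4 + 7 = 11)
U(M) = 4 + M**2 (U(M) = (M**2 + 0) + 4 = M**2 + 4 = 4 + M**2)
Y(P) = (8 + P)*(11 + P) (Y(P) = (P + 11)*(P + 8) = (11 + P)*(8 + P) = (8 + P)*(11 + P))
U(-4)*Y(-14) = (4 + (-4)**2)*(88 + (-14)**2 + 19*(-14)) = (4 + 16)*(88 + 196 - 266) = 20*18 = 360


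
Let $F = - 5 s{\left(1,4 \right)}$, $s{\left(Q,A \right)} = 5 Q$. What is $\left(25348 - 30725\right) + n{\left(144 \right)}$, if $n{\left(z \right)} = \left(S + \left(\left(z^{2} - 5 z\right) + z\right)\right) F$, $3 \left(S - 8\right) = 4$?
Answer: $- \frac{1528831}{3} \approx -5.0961 \cdot 10^{5}$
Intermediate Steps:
$S = \frac{28}{3}$ ($S = 8 + \frac{1}{3} \cdot 4 = 8 + \frac{4}{3} = \frac{28}{3} \approx 9.3333$)
$F = -25$ ($F = - 5 \cdot 5 \cdot 1 = \left(-5\right) 5 = -25$)
$n{\left(z \right)} = - \frac{700}{3} - 25 z^{2} + 100 z$ ($n{\left(z \right)} = \left(\frac{28}{3} + \left(\left(z^{2} - 5 z\right) + z\right)\right) \left(-25\right) = \left(\frac{28}{3} + \left(z^{2} - 4 z\right)\right) \left(-25\right) = \left(\frac{28}{3} + z^{2} - 4 z\right) \left(-25\right) = - \frac{700}{3} - 25 z^{2} + 100 z$)
$\left(25348 - 30725\right) + n{\left(144 \right)} = \left(25348 - 30725\right) - \left(- \frac{42500}{3} + 518400\right) = -5377 - \frac{1512700}{3} = - \frac{1528831}{3}$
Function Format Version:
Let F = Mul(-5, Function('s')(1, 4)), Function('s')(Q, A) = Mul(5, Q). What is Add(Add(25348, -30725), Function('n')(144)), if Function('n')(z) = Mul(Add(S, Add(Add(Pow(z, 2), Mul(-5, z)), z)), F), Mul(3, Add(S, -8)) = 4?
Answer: Rational(-1528831, 3) ≈ -5.0961e+5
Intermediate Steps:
S = Rational(28, 3) (S = Add(8, Mul(Rational(1, 3), 4)) = Add(8, Rational(4, 3)) = Rational(28, 3) ≈ 9.3333)
F = -25 (F = Mul(-5, Mul(5, 1)) = Mul(-5, 5) = -25)
Function('n')(z) = Add(Rational(-700, 3), Mul(-25, Pow(z, 2)), Mul(100, z)) (Function('n')(z) = Mul(Add(Rational(28, 3), Add(Add(Pow(z, 2), Mul(-5, z)), z)), -25) = Mul(Add(Rational(28, 3), Add(Pow(z, 2), Mul(-4, z))), -25) = Mul(Add(Rational(28, 3), Pow(z, 2), Mul(-4, z)), -25) = Add(Rational(-700, 3), Mul(-25, Pow(z, 2)), Mul(100, z)))
Add(Add(25348, -30725), Function('n')(144)) = Add(Add(25348, -30725), Add(Rational(-700, 3), Mul(-25, Pow(144, 2)), Mul(100, 144))) = Add(-5377, Add(Rational(-700, 3), Mul(-25, 20736), 14400)) = Add(-5377, Add(Rational(-700, 3), -518400, 14400)) = Add(-5377, Rational(-1512700, 3)) = Rational(-1528831, 3)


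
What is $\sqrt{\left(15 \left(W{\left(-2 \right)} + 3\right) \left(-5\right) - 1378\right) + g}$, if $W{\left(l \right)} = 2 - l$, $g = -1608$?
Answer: $i \sqrt{3511} \approx 59.254 i$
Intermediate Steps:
$\sqrt{\left(15 \left(W{\left(-2 \right)} + 3\right) \left(-5\right) - 1378\right) + g} = \sqrt{\left(15 \left(\left(2 - -2\right) + 3\right) \left(-5\right) - 1378\right) - 1608} = \sqrt{\left(15 \left(\left(2 + 2\right) + 3\right) \left(-5\right) - 1378\right) - 1608} = \sqrt{\left(15 \left(4 + 3\right) \left(-5\right) - 1378\right) - 1608} = \sqrt{\left(15 \cdot 7 \left(-5\right) - 1378\right) - 1608} = \sqrt{\left(15 \left(-35\right) - 1378\right) - 1608} = \sqrt{\left(-525 - 1378\right) - 1608} = \sqrt{-1903 - 1608} = \sqrt{-3511} = i \sqrt{3511}$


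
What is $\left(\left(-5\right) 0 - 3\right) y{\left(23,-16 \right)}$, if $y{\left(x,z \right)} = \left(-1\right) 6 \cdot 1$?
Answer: $18$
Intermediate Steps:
$y{\left(x,z \right)} = -6$ ($y{\left(x,z \right)} = \left(-6\right) 1 = -6$)
$\left(\left(-5\right) 0 - 3\right) y{\left(23,-16 \right)} = \left(\left(-5\right) 0 - 3\right) \left(-6\right) = \left(0 - 3\right) \left(-6\right) = \left(-3\right) \left(-6\right) = 18$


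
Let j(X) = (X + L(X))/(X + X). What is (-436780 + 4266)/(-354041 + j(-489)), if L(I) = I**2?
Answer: 432514/354285 ≈ 1.2208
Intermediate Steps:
j(X) = (X + X**2)/(2*X) (j(X) = (X + X**2)/(X + X) = (X + X**2)/((2*X)) = (X + X**2)*(1/(2*X)) = (X + X**2)/(2*X))
(-436780 + 4266)/(-354041 + j(-489)) = (-436780 + 4266)/(-354041 + (1/2 + (1/2)*(-489))) = -432514/(-354041 + (1/2 - 489/2)) = -432514/(-354041 - 244) = -432514/(-354285) = -432514*(-1/354285) = 432514/354285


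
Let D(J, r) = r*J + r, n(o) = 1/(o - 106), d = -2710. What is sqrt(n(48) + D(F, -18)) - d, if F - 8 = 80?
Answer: 2710 + I*sqrt(5389186)/58 ≈ 2710.0 + 40.025*I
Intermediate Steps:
n(o) = 1/(-106 + o)
F = 88 (F = 8 + 80 = 88)
D(J, r) = r + J*r (D(J, r) = J*r + r = r + J*r)
sqrt(n(48) + D(F, -18)) - d = sqrt(1/(-106 + 48) - 18*(1 + 88)) - 1*(-2710) = sqrt(1/(-58) - 18*89) + 2710 = sqrt(-1/58 - 1602) + 2710 = sqrt(-92917/58) + 2710 = I*sqrt(5389186)/58 + 2710 = 2710 + I*sqrt(5389186)/58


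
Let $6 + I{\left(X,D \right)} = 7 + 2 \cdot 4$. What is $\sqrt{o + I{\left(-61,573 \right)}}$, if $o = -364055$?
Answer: $i \sqrt{364046} \approx 603.36 i$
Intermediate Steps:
$I{\left(X,D \right)} = 9$ ($I{\left(X,D \right)} = -6 + \left(7 + 2 \cdot 4\right) = -6 + \left(7 + 8\right) = -6 + 15 = 9$)
$\sqrt{o + I{\left(-61,573 \right)}} = \sqrt{-364055 + 9} = \sqrt{-364046} = i \sqrt{364046}$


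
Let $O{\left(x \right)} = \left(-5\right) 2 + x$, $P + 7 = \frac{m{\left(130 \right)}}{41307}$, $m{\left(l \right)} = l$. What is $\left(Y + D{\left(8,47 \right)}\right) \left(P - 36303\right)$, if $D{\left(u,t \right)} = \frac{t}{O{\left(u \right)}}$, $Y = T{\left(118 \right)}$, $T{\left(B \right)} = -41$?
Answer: $\frac{32246926360}{13769} \approx 2.342 \cdot 10^{6}$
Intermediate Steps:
$P = - \frac{289019}{41307}$ ($P = -7 + \frac{130}{41307} = - \frac{289019}{41307} \approx -6.9968$)
$Y = -41$
$O{\left(x \right)} = -10 + x$
$D{\left(u,t \right)} = \frac{t}{-10 + u}$
$\left(Y + D{\left(8,47 \right)}\right) \left(P - 36303\right) = \left(-41 + \frac{47}{-10 + 8}\right) \left(- \frac{289019}{41307} - 36303\right) = \left(-41 + \frac{47}{-2}\right) \left(- \frac{1499857040}{41307}\right) = \left(-41 + 47 \left(- \frac{1}{2}\right)\right) \left(- \frac{1499857040}{41307}\right) = \left(-41 - \frac{47}{2}\right) \left(- \frac{1499857040}{41307}\right) = \left(- \frac{129}{2}\right) \left(- \frac{1499857040}{41307}\right) = \frac{32246926360}{13769}$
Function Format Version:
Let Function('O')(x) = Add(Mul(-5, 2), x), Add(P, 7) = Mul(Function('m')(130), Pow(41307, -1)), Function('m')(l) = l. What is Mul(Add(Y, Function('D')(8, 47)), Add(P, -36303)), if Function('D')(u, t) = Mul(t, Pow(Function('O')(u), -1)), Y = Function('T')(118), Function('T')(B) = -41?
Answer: Rational(32246926360, 13769) ≈ 2.3420e+6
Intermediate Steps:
P = Rational(-289019, 41307) (P = Add(-7, Mul(130, Pow(41307, -1))) = Add(-7, Mul(130, Rational(1, 41307))) = Add(-7, Rational(130, 41307)) = Rational(-289019, 41307) ≈ -6.9968)
Y = -41
Function('O')(x) = Add(-10, x)
Function('D')(u, t) = Mul(t, Pow(Add(-10, u), -1))
Mul(Add(Y, Function('D')(8, 47)), Add(P, -36303)) = Mul(Add(-41, Mul(47, Pow(Add(-10, 8), -1))), Add(Rational(-289019, 41307), -36303)) = Mul(Add(-41, Mul(47, Pow(-2, -1))), Rational(-1499857040, 41307)) = Mul(Add(-41, Mul(47, Rational(-1, 2))), Rational(-1499857040, 41307)) = Mul(Add(-41, Rational(-47, 2)), Rational(-1499857040, 41307)) = Mul(Rational(-129, 2), Rational(-1499857040, 41307)) = Rational(32246926360, 13769)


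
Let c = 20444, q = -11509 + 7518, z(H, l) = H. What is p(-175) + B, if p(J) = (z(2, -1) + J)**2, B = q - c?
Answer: 5494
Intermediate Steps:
q = -3991
B = -24435 (B = -3991 - 1*20444 = -3991 - 20444 = -24435)
p(J) = (2 + J)**2
p(-175) + B = (2 - 175)**2 - 24435 = (-173)**2 - 24435 = 29929 - 24435 = 5494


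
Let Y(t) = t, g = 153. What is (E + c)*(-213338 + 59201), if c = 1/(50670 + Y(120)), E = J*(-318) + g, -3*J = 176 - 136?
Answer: -11463706679509/16930 ≈ -6.7712e+8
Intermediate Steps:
J = -40/3 (J = -(176 - 136)/3 = -1/3*40 = -40/3 ≈ -13.333)
E = 4393 (E = -40/3*(-318) + 153 = 4240 + 153 = 4393)
c = 1/50790 (c = 1/(50670 + 120) = 1/50790 ≈ 1.9689e-5)
(E + c)*(-213338 + 59201) = (4393 + 1/50790)*(-213338 + 59201) = (223120471/50790)*(-154137) = -11463706679509/16930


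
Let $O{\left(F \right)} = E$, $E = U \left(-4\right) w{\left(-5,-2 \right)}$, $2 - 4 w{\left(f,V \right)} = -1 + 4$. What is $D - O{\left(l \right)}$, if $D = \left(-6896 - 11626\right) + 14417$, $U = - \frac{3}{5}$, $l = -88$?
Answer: $- \frac{20522}{5} \approx -4104.4$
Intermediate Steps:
$w{\left(f,V \right)} = - \frac{1}{4}$ ($w{\left(f,V \right)} = \frac{1}{2} - \frac{-1 + 4}{4} = \frac{1}{2} - \frac{3}{4} = - \frac{1}{4}$)
$U = - \frac{3}{5}$ ($U = \left(-3\right) \frac{1}{5} = - \frac{3}{5} \approx -0.6$)
$D = -4105$ ($D = -18522 + 14417 = -4105$)
$E = - \frac{3}{5}$ ($E = \left(- \frac{3}{5}\right) \left(-4\right) \left(- \frac{1}{4}\right) = \frac{12}{5} \left(- \frac{1}{4}\right) = - \frac{3}{5} \approx -0.6$)
$O{\left(F \right)} = - \frac{3}{5}$
$D - O{\left(l \right)} = -4105 - - \frac{3}{5} = -4105 + \frac{3}{5} = - \frac{20522}{5}$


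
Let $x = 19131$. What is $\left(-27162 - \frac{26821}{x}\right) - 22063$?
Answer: $- \frac{941750296}{19131} \approx -49226.0$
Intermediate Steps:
$\left(-27162 - \frac{26821}{x}\right) - 22063 = \left(-27162 - \frac{26821}{19131}\right) - 22063 = - \frac{519663043}{19131} - 22063 = - \frac{941750296}{19131}$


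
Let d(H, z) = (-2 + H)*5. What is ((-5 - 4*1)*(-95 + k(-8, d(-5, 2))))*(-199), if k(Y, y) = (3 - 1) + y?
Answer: -229248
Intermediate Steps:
d(H, z) = -10 + 5*H
k(Y, y) = 2 + y
((-5 - 4*1)*(-95 + k(-8, d(-5, 2))))*(-199) = ((-5 - 4*1)*(-95 + (2 + (-10 + 5*(-5)))))*(-199) = ((-5 - 4)*(-95 + (2 + (-10 - 25))))*(-199) = -9*(-95 + (2 - 35))*(-199) = -9*(-95 - 33)*(-199) = -9*(-128)*(-199) = 1152*(-199) = -229248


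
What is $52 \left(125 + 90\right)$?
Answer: $11180$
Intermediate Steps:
$52 \left(125 + 90\right) = 52 \cdot 215 = 11180$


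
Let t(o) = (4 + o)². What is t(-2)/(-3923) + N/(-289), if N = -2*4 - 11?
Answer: 73381/1133747 ≈ 0.064724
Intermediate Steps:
N = -19 (N = -8 - 11 = -19)
t(-2)/(-3923) + N/(-289) = (4 - 2)²/(-3923) - 19/(-289) = 2²*(-1/3923) - 19*(-1/289) = 4*(-1/3923) + 19/289 = -4/3923 + 19/289 = 73381/1133747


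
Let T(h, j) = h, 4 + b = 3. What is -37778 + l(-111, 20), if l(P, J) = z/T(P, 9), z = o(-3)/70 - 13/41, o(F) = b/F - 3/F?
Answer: -18052404907/477855 ≈ -37778.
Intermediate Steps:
b = -1 (b = -4 + 3 = -1)
o(F) = -4/F (o(F) = -1/F - 3/F = -4/F)
z = -1283/4305 (z = -4/(-3)/70 - 13/41 = -4*(-⅓)*(1/70) - 13*1/41 = (4/3)*(1/70) - 13/41 = 2/105 - 13/41 = -1283/4305 ≈ -0.29803)
l(P, J) = -1283/(4305*P)
-37778 + l(-111, 20) = -37778 - 1283/4305/(-111) = -37778 - 1283/4305*(-1/111) = -37778 + 1283/477855 = -18052404907/477855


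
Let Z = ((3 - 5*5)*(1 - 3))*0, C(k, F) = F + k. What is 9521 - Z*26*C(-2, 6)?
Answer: 9521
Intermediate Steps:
Z = 0 (Z = ((3 - 25)*(-2))*0 = -22*(-2)*0 = 44*0 = 0)
9521 - Z*26*C(-2, 6) = 9521 - 0*26*(6 - 2) = 9521 - 0*4 = 9521 - 1*0 = 9521 + 0 = 9521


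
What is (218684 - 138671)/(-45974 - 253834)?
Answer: -26671/99936 ≈ -0.26688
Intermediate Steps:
(218684 - 138671)/(-45974 - 253834) = 80013/(-299808) = 80013*(-1/299808) = -26671/99936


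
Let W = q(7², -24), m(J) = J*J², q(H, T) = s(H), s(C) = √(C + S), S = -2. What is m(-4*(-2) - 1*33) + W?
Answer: -15625 + √47 ≈ -15618.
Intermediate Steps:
s(C) = √(-2 + C) (s(C) = √(C - 2) = √(-2 + C))
q(H, T) = √(-2 + H)
m(J) = J³
W = √47 (W = √(-2 + 7²) = √(-2 + 49) = √47 ≈ 6.8557)
m(-4*(-2) - 1*33) + W = (-4*(-2) - 1*33)³ + √47 = (8 - 33)³ + √47 = (-25)³ + √47 = -15625 + √47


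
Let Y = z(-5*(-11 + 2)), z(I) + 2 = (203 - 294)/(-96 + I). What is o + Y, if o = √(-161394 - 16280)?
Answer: -11/51 + 49*I*√74 ≈ -0.21569 + 421.51*I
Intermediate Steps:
o = 49*I*√74 (o = √(-177674) = 49*I*√74 ≈ 421.51*I)
z(I) = -2 - 91/(-96 + I) (z(I) = -2 + (203 - 294)/(-96 + I) = -2 - 91/(-96 + I))
Y = -11/51 (Y = (101 - (-10)*(-11 + 2))/(-96 - 5*(-11 + 2)) = (101 - (-10)*(-9))/(-96 - 5*(-9)) = (101 - 2*45)/(-96 + 45) = (101 - 90)/(-51) = -1/51*11 = -11/51 ≈ -0.21569)
o + Y = 49*I*√74 - 11/51 = -11/51 + 49*I*√74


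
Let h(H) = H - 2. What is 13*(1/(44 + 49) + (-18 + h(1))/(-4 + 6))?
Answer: -22945/186 ≈ -123.36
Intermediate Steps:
h(H) = -2 + H
13*(1/(44 + 49) + (-18 + h(1))/(-4 + 6)) = 13*(1/(44 + 49) + (-18 + (-2 + 1))/(-4 + 6)) = 13*(1/93 + (-18 - 1)/2) = 13*(1/93 - 19*½) = 13*(1/93 - 19/2) = 13*(-1765/186) = -22945/186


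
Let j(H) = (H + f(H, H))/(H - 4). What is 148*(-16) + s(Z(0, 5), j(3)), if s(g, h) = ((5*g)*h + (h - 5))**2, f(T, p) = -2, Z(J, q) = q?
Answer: -1407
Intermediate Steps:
j(H) = (-2 + H)/(-4 + H) (j(H) = (H - 2)/(H - 4) = (-2 + H)/(-4 + H))
s(g, h) = (-5 + h + 5*g*h)**2 (s(g, h) = (5*g*h + (-5 + h))**2 = (-5 + h + 5*g*h)**2)
148*(-16) + s(Z(0, 5), j(3)) = 148*(-16) + (-5 + (-2 + 3)/(-4 + 3) + 5*5*((-2 + 3)/(-4 + 3)))**2 = -2368 + (-5 + 1/(-1) + 5*5*(1/(-1)))**2 = -2368 + (-5 - 1*1 + 5*5*(-1*1))**2 = -2368 + (-5 - 1 + 5*5*(-1))**2 = -2368 + (-5 - 1 - 25)**2 = -2368 + (-31)**2 = -2368 + 961 = -1407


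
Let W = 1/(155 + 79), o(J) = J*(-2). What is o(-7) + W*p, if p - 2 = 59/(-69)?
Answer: 226123/16146 ≈ 14.005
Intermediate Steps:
o(J) = -2*J
W = 1/234 ≈ 0.0042735
p = 79/69 (p = 2 + 59/(-69) = 2 + 59*(-1/69) = 2 - 59/69 = 79/69 ≈ 1.1449)
o(-7) + W*p = -2*(-7) + (1/234)*(79/69) = 14 + 79/16146 = 226123/16146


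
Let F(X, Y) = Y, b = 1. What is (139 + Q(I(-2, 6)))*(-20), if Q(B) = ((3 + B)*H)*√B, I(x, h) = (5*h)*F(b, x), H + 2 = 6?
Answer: -2780 + 9120*I*√15 ≈ -2780.0 + 35322.0*I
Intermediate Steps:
H = 4 (H = -2 + 6 = 4)
I(x, h) = 5*h*x (I(x, h) = (5*h)*x = 5*h*x)
Q(B) = √B*(12 + 4*B) (Q(B) = ((3 + B)*4)*√B = (12 + 4*B)*√B = √B*(12 + 4*B))
(139 + Q(I(-2, 6)))*(-20) = (139 + 4*√(5*6*(-2))*(3 + 5*6*(-2)))*(-20) = (139 + 4*√(-60)*(3 - 60))*(-20) = (139 + 4*(2*I*√15)*(-57))*(-20) = (139 - 456*I*√15)*(-20) = -2780 + 9120*I*√15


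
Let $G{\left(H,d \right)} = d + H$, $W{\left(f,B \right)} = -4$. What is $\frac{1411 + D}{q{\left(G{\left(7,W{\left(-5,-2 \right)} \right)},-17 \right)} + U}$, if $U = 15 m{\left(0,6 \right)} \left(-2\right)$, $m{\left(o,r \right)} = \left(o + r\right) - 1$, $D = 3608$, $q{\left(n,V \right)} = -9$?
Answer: $- \frac{1673}{53} \approx -31.566$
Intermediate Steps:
$G{\left(H,d \right)} = H + d$
$m{\left(o,r \right)} = -1 + o + r$
$U = -150$ ($U = 15 \left(-1 + 0 + 6\right) \left(-2\right) = 15 \cdot 5 \left(-2\right) = 75 \left(-2\right) = -150$)
$\frac{1411 + D}{q{\left(G{\left(7,W{\left(-5,-2 \right)} \right)},-17 \right)} + U} = \frac{1411 + 3608}{-9 - 150} = \frac{5019}{-159} = 5019 \left(- \frac{1}{159}\right) = - \frac{1673}{53}$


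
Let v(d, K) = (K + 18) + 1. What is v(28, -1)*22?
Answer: 396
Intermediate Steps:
v(d, K) = 19 + K (v(d, K) = (18 + K) + 1 = 19 + K)
v(28, -1)*22 = (19 - 1)*22 = 18*22 = 396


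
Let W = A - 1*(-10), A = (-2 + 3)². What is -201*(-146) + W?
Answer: 29357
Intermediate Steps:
A = 1 (A = 1² = 1)
W = 11 (W = 1 - 1*(-10) = 1 + 10 = 11)
-201*(-146) + W = -201*(-146) + 11 = 29346 + 11 = 29357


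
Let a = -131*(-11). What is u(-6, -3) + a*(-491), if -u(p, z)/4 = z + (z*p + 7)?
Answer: -707619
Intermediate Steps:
u(p, z) = -28 - 4*z - 4*p*z (u(p, z) = -4*(z + (z*p + 7)) = -4*(z + (p*z + 7)) = -4*(z + (7 + p*z)) = -4*(7 + z + p*z) = -28 - 4*z - 4*p*z)
a = 1441 (a = -1*(-1441) = 1441)
u(-6, -3) + a*(-491) = (-28 - 4*(-3) - 4*(-6)*(-3)) + 1441*(-491) = (-28 + 12 - 72) - 707531 = -88 - 707531 = -707619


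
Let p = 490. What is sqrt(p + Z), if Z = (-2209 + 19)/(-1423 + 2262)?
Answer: 2*sqrt(85770970)/839 ≈ 22.077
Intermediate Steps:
Z = -2190/839 ≈ -2.6102
sqrt(p + Z) = sqrt(490 - 2190/839) = sqrt(408920/839) = 2*sqrt(85770970)/839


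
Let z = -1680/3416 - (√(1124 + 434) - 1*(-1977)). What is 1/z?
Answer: -7358247/14545075811 + 3721*√1558/14545075811 ≈ -0.00049580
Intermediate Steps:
z = -120627/61 - √1558 (z = -1680*1/3416 - (√1558 + 1977) = -30/61 - (1977 + √1558) = -30/61 + (-1977 - √1558) = -120627/61 - √1558 ≈ -2017.0)
1/z = 1/(-120627/61 - √1558)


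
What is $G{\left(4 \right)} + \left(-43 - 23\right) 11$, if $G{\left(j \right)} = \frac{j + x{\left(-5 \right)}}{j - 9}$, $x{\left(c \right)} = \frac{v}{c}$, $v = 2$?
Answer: $- \frac{18168}{25} \approx -726.72$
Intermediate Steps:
$x{\left(c \right)} = \frac{2}{c}$
$G{\left(j \right)} = \frac{- \frac{2}{5} + j}{-9 + j}$ ($G{\left(j \right)} = \frac{j + \frac{2}{-5}}{j - 9} = \frac{j + 2 \left(- \frac{1}{5}\right)}{-9 + j} = \frac{j - \frac{2}{5}}{-9 + j} = \frac{- \frac{2}{5} + j}{-9 + j}$)
$G{\left(4 \right)} + \left(-43 - 23\right) 11 = \frac{- \frac{2}{5} + 4}{-9 + 4} + \left(-43 - 23\right) 11 = \frac{1}{-5} \cdot \frac{18}{5} + \left(-43 - 23\right) 11 = \left(- \frac{1}{5}\right) \frac{18}{5} - 726 = - \frac{18}{25} - 726 = - \frac{18168}{25}$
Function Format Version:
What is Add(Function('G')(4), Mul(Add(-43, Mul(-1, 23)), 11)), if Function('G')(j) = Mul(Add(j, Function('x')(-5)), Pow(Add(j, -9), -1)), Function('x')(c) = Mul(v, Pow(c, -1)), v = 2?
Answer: Rational(-18168, 25) ≈ -726.72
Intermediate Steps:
Function('x')(c) = Mul(2, Pow(c, -1))
Function('G')(j) = Mul(Pow(Add(-9, j), -1), Add(Rational(-2, 5), j)) (Function('G')(j) = Mul(Add(j, Mul(2, Pow(-5, -1))), Pow(Add(j, -9), -1)) = Mul(Add(j, Mul(2, Rational(-1, 5))), Pow(Add(-9, j), -1)) = Mul(Add(j, Rational(-2, 5)), Pow(Add(-9, j), -1)) = Mul(Add(Rational(-2, 5), j), Pow(Add(-9, j), -1)) = Mul(Pow(Add(-9, j), -1), Add(Rational(-2, 5), j)))
Add(Function('G')(4), Mul(Add(-43, Mul(-1, 23)), 11)) = Add(Mul(Pow(Add(-9, 4), -1), Add(Rational(-2, 5), 4)), Mul(Add(-43, Mul(-1, 23)), 11)) = Add(Mul(Pow(-5, -1), Rational(18, 5)), Mul(Add(-43, -23), 11)) = Add(Mul(Rational(-1, 5), Rational(18, 5)), Mul(-66, 11)) = Add(Rational(-18, 25), -726) = Rational(-18168, 25)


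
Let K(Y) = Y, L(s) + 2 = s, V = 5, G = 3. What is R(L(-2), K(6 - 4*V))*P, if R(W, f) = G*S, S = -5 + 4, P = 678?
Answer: -2034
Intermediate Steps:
S = -1
L(s) = -2 + s
R(W, f) = -3 (R(W, f) = 3*(-1) = -3)
R(L(-2), K(6 - 4*V))*P = -3*678 = -2034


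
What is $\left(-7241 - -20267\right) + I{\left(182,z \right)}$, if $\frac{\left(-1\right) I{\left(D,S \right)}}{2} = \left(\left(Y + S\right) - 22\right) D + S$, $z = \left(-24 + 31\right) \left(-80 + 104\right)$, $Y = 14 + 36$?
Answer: $-58654$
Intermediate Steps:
$Y = 50$
$z = 168$ ($z = 7 \cdot 24 = 168$)
$I{\left(D,S \right)} = - 2 S - 2 D \left(28 + S\right)$ ($I{\left(D,S \right)} = - 2 \left(\left(\left(50 + S\right) - 22\right) D + S\right) = - 2 \left(\left(28 + S\right) D + S\right) = - 2 \left(D \left(28 + S\right) + S\right) = - 2 \left(S + D \left(28 + S\right)\right) = - 2 S - 2 D \left(28 + S\right)$)
$\left(-7241 - -20267\right) + I{\left(182,z \right)} = \left(-7241 - -20267\right) - \left(10528 + 61152\right) = \left(-7241 + 20267\right) - 71680 = 13026 - 71680 = -58654$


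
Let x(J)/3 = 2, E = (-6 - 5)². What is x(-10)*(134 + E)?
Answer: 1530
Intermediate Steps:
E = 121 (E = (-11)² = 121)
x(J) = 6 (x(J) = 3*2 = 6)
x(-10)*(134 + E) = 6*(134 + 121) = 6*255 = 1530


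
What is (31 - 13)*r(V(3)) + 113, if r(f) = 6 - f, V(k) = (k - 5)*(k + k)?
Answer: 437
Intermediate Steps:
V(k) = 2*k*(-5 + k) (V(k) = (-5 + k)*(2*k) = 2*k*(-5 + k))
(31 - 13)*r(V(3)) + 113 = (31 - 13)*(6 - 2*3*(-5 + 3)) + 113 = 18*(6 - 2*3*(-2)) + 113 = 18*(6 - 1*(-12)) + 113 = 18*(6 + 12) + 113 = 18*18 + 113 = 324 + 113 = 437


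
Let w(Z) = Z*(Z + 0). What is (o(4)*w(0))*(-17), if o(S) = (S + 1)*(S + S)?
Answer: 0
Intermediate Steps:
w(Z) = Z**2 (w(Z) = Z*Z = Z**2)
o(S) = 2*S*(1 + S) (o(S) = (1 + S)*(2*S) = 2*S*(1 + S))
(o(4)*w(0))*(-17) = ((2*4*(1 + 4))*0**2)*(-17) = ((2*4*5)*0)*(-17) = (40*0)*(-17) = 0*(-17) = 0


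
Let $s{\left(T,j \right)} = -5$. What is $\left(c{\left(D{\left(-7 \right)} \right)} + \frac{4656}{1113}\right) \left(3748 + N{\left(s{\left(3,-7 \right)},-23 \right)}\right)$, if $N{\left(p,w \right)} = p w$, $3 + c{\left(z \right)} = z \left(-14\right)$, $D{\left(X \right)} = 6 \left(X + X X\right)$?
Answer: $- \frac{5054538487}{371} \approx -1.3624 \cdot 10^{7}$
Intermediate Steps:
$D{\left(X \right)} = 6 X + 6 X^{2}$ ($D{\left(X \right)} = 6 \left(X + X^{2}\right) = 6 X + 6 X^{2}$)
$c{\left(z \right)} = -3 - 14 z$ ($c{\left(z \right)} = -3 + z \left(-14\right) = -3 - 14 z$)
$\left(c{\left(D{\left(-7 \right)} \right)} + \frac{4656}{1113}\right) \left(3748 + N{\left(s{\left(3,-7 \right)},-23 \right)}\right) = \left(\left(-3 - 14 \cdot 6 \left(-7\right) \left(1 - 7\right)\right) + \frac{4656}{1113}\right) \left(3748 - -115\right) = \left(\left(-3 - 14 \cdot 6 \left(-7\right) \left(-6\right)\right) + 4656 \cdot \frac{1}{1113}\right) \left(3748 + 115\right) = \left(\left(-3 - 3528\right) + \frac{1552}{371}\right) 3863 = \left(-3531 + \frac{1552}{371}\right) 3863 = \left(- \frac{1308449}{371}\right) 3863 = - \frac{5054538487}{371}$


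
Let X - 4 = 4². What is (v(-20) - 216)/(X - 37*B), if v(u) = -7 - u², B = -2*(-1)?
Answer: 623/54 ≈ 11.537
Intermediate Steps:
B = 2
X = 20 (X = 4 + 4² = 4 + 16 = 20)
(v(-20) - 216)/(X - 37*B) = ((-7 - 1*(-20)²) - 216)/(20 - 37*2) = ((-7 - 1*400) - 216)/(20 - 74) = ((-7 - 400) - 216)/(-54) = (-407 - 216)*(-1/54) = -623*(-1/54) = 623/54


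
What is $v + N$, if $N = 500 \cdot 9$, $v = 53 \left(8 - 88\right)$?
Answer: $260$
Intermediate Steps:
$v = -4240$ ($v = 53 \left(-80\right) = -4240$)
$N = 4500$
$v + N = -4240 + 4500 = 260$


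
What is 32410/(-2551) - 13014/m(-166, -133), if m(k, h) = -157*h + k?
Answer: -234857288/17614655 ≈ -13.333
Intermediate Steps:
m(k, h) = k - 157*h
32410/(-2551) - 13014/m(-166, -133) = 32410/(-2551) - 13014/(-166 - 157*(-133)) = 32410*(-1/2551) - 13014/(-166 + 20881) = -32410/2551 - 13014/20715 = -32410/2551 - 13014*1/20715 = -32410/2551 - 4338/6905 = -234857288/17614655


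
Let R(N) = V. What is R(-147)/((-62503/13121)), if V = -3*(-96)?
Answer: -3778848/62503 ≈ -60.459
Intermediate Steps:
V = 288
R(N) = 288
R(-147)/((-62503/13121)) = 288/((-62503/13121)) = 288/((-62503*1/13121)) = 288/(-62503/13121) = 288*(-13121/62503) = -3778848/62503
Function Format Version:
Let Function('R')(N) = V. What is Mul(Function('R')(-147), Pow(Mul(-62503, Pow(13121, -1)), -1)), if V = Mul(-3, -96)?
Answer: Rational(-3778848, 62503) ≈ -60.459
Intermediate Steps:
V = 288
Function('R')(N) = 288
Mul(Function('R')(-147), Pow(Mul(-62503, Pow(13121, -1)), -1)) = Mul(288, Pow(Mul(-62503, Pow(13121, -1)), -1)) = Mul(288, Pow(Mul(-62503, Rational(1, 13121)), -1)) = Mul(288, Pow(Rational(-62503, 13121), -1)) = Mul(288, Rational(-13121, 62503)) = Rational(-3778848, 62503)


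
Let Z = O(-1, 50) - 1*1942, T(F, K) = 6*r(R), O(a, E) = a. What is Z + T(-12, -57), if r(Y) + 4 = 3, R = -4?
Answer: -1949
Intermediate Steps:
r(Y) = -1 (r(Y) = -4 + 3 = -1)
T(F, K) = -6 (T(F, K) = 6*(-1) = -6)
Z = -1943 (Z = -1 - 1*1942 = -1 - 1942 = -1943)
Z + T(-12, -57) = -1943 - 6 = -1949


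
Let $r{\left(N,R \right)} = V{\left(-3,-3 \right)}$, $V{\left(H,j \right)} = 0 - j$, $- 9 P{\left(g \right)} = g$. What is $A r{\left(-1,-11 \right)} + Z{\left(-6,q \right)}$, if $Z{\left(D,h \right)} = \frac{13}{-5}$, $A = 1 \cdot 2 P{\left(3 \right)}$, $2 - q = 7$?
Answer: $- \frac{23}{5} \approx -4.6$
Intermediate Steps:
$P{\left(g \right)} = - \frac{g}{9}$
$q = -5$ ($q = 2 - 7 = -5$)
$V{\left(H,j \right)} = - j$
$r{\left(N,R \right)} = 3$ ($r{\left(N,R \right)} = \left(-1\right) \left(-3\right) = 3$)
$A = - \frac{2}{3}$ ($A = 1 \cdot 2 \left(\left(- \frac{1}{9}\right) 3\right) = 2 \left(- \frac{1}{3}\right) = - \frac{2}{3} \approx -0.66667$)
$Z{\left(D,h \right)} = - \frac{13}{5}$ ($Z{\left(D,h \right)} = 13 \left(- \frac{1}{5}\right) = - \frac{13}{5}$)
$A r{\left(-1,-11 \right)} + Z{\left(-6,q \right)} = \left(- \frac{2}{3}\right) 3 - \frac{13}{5} = -2 - \frac{13}{5} = - \frac{23}{5}$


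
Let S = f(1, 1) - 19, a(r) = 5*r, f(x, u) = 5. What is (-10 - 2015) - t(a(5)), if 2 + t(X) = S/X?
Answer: -50561/25 ≈ -2022.4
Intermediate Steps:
S = -14 (S = 5 - 19 = -14)
t(X) = -2 - 14/X
(-10 - 2015) - t(a(5)) = (-10 - 2015) - (-2 - 14/(5*5)) = -2025 - (-2 - 14/25) = -2025 - 1*(-64/25) = -2025 + 64/25 = -50561/25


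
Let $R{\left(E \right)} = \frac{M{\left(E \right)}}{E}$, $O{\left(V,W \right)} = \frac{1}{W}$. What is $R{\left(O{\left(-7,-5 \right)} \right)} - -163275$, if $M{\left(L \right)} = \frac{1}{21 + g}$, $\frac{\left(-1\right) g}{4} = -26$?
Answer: $\frac{4081874}{25} \approx 1.6328 \cdot 10^{5}$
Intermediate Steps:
$g = 104$ ($g = \left(-4\right) \left(-26\right) = 104$)
$M{\left(L \right)} = \frac{1}{125}$ ($M{\left(L \right)} = \frac{1}{21 + 104} = \frac{1}{125}$)
$R{\left(E \right)} = \frac{1}{125 E}$
$R{\left(O{\left(-7,-5 \right)} \right)} - -163275 = \frac{1}{125 \frac{1}{-5}} - -163275 = \frac{1}{125 \left(- \frac{1}{5}\right)} + 163275 = \frac{1}{125} \left(-5\right) + 163275 = - \frac{1}{25} + 163275 = \frac{4081874}{25}$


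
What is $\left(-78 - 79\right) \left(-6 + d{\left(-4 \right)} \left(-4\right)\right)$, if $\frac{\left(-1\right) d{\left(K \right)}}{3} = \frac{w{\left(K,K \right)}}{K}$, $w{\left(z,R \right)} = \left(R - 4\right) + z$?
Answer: $-4710$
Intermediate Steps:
$w{\left(z,R \right)} = -4 + R + z$ ($w{\left(z,R \right)} = \left(-4 + R\right) + z = -4 + R + z$)
$d{\left(K \right)} = - \frac{3 \left(-4 + 2 K\right)}{K}$ ($d{\left(K \right)} = - 3 \frac{-4 + K + K}{K} = - 3 \frac{-4 + 2 K}{K} = - \frac{3 \left(-4 + 2 K\right)}{K}$)
$\left(-78 - 79\right) \left(-6 + d{\left(-4 \right)} \left(-4\right)\right) = \left(-78 - 79\right) \left(-6 + \left(-6 + \frac{12}{-4}\right) \left(-4\right)\right) = - 157 \left(-6 + \left(-6 + 12 \left(- \frac{1}{4}\right)\right) \left(-4\right)\right) = - 157 \left(-6 + \left(-6 - 3\right) \left(-4\right)\right) = - 157 \left(-6 - -36\right) = - 157 \left(-6 + 36\right) = \left(-157\right) 30 = -4710$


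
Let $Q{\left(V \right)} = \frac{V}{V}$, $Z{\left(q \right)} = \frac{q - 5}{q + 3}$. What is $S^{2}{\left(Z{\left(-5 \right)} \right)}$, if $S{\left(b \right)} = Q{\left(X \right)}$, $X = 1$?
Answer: $1$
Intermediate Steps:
$Z{\left(q \right)} = \frac{-5 + q}{3 + q}$
$Q{\left(V \right)} = 1$
$S{\left(b \right)} = 1$
$S^{2}{\left(Z{\left(-5 \right)} \right)} = 1^{2} = 1$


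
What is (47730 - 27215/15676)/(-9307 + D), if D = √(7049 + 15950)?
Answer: -1392677636471/271499698200 - 149637653*√22999/271499698200 ≈ -5.2132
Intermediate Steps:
D = √22999 ≈ 151.65
(47730 - 27215/15676)/(-9307 + D) = (47730 - 27215/15676)/(-9307 + √22999) = 748188265/(15676*(-9307 + √22999))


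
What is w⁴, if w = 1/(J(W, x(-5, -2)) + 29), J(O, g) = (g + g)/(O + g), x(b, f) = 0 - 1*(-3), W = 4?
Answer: 2401/1908029761 ≈ 1.2584e-6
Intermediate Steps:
x(b, f) = 3 (x(b, f) = 0 + 3 = 3)
J(O, g) = 2*g/(O + g) (J(O, g) = (2*g)/(O + g) = 2*g/(O + g))
w = 7/209 (w = 1/(2*3/(4 + 3) + 29) = 1/(2*3/7 + 29) = 1/(2*3*(⅐) + 29) = 1/(6/7 + 29) = 1/(209/7) = 7/209 ≈ 0.033493)
w⁴ = (7/209)⁴ = 2401/1908029761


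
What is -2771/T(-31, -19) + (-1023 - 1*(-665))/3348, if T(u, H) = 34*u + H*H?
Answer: 501623/128898 ≈ 3.8916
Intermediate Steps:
T(u, H) = H**2 + 34*u (T(u, H) = 34*u + H**2 = H**2 + 34*u)
-2771/T(-31, -19) + (-1023 - 1*(-665))/3348 = -2771/((-19)**2 + 34*(-31)) + (-1023 - 1*(-665))/3348 = -2771/(361 - 1054) + (-1023 + 665)*(1/3348) = -2771/(-693) - 358*1/3348 = -2771*(-1/693) - 179/1674 = 2771/693 - 179/1674 = 501623/128898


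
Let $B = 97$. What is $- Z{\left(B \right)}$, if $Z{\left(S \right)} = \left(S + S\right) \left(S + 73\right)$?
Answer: $-32980$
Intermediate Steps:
$Z{\left(S \right)} = 2 S \left(73 + S\right)$
$- Z{\left(B \right)} = - 2 \cdot 97 \left(73 + 97\right) = - 2 \cdot 97 \cdot 170 = \left(-1\right) 32980 = -32980$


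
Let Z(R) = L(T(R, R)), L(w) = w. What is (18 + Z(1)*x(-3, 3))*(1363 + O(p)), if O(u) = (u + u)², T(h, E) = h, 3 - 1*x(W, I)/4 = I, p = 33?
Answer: 102942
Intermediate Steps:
x(W, I) = 12 - 4*I
Z(R) = R
O(u) = 4*u² (O(u) = (2*u)² = 4*u²)
(18 + Z(1)*x(-3, 3))*(1363 + O(p)) = (18 + 1*(12 - 4*3))*(1363 + 4*33²) = (18 + 1*(12 - 12))*(1363 + 4*1089) = (18 + 1*0)*(1363 + 4356) = (18 + 0)*5719 = 18*5719 = 102942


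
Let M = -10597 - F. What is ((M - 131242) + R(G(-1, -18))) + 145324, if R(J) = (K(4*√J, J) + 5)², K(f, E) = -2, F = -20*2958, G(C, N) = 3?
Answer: 62654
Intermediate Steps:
F = -59160
R(J) = 9 (R(J) = (-2 + 5)² = 3² = 9)
M = 48563 (M = -10597 - 1*(-59160) = -10597 + 59160 = 48563)
((M - 131242) + R(G(-1, -18))) + 145324 = ((48563 - 131242) + 9) + 145324 = (-82679 + 9) + 145324 = -82670 + 145324 = 62654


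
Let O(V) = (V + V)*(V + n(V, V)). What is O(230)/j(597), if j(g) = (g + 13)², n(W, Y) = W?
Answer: 2116/3721 ≈ 0.56866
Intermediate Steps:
O(V) = 4*V² (O(V) = (V + V)*(V + V) = (2*V)*(2*V) = 4*V²)
j(g) = (13 + g)²
O(230)/j(597) = (4*230²)/((13 + 597)²) = (4*52900)/(610²) = 211600/372100 = 211600*(1/372100) = 2116/3721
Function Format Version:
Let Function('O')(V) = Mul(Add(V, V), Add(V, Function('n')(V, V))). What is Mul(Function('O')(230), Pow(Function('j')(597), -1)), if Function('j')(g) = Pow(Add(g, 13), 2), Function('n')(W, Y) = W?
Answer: Rational(2116, 3721) ≈ 0.56866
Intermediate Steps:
Function('O')(V) = Mul(4, Pow(V, 2)) (Function('O')(V) = Mul(Add(V, V), Add(V, V)) = Mul(Mul(2, V), Mul(2, V)) = Mul(4, Pow(V, 2)))
Function('j')(g) = Pow(Add(13, g), 2)
Mul(Function('O')(230), Pow(Function('j')(597), -1)) = Mul(Mul(4, Pow(230, 2)), Pow(Pow(Add(13, 597), 2), -1)) = Mul(Mul(4, 52900), Pow(Pow(610, 2), -1)) = Mul(211600, Pow(372100, -1)) = Mul(211600, Rational(1, 372100)) = Rational(2116, 3721)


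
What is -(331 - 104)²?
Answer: -51529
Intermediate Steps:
-(331 - 104)² = -1*227² = -1*51529 = -51529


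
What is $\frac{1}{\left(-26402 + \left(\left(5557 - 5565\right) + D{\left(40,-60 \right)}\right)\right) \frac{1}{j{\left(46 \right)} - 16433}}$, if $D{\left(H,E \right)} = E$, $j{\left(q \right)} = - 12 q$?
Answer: $\frac{3397}{5294} \approx 0.64167$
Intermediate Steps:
$\frac{1}{\left(-26402 + \left(\left(5557 - 5565\right) + D{\left(40,-60 \right)}\right)\right) \frac{1}{j{\left(46 \right)} - 16433}} = \frac{1}{\left(-26402 + \left(\left(5557 - 5565\right) - 60\right)\right) \frac{1}{\left(-12\right) 46 - 16433}} = \frac{1}{\left(-26402 - 68\right) \frac{1}{-552 - 16433}} = \frac{1}{\left(-26402 - 68\right) \frac{1}{-16985}} = \frac{1}{\left(-26470\right) \left(- \frac{1}{16985}\right)} = \frac{1}{\frac{5294}{3397}} = \frac{3397}{5294}$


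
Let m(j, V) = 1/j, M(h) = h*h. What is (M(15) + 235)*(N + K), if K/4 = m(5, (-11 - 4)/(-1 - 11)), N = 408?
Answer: 188048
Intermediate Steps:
M(h) = h²
K = ⅘ (K = 4/5 = 4*(⅕) = ⅘ ≈ 0.80000)
(M(15) + 235)*(N + K) = (15² + 235)*(408 + ⅘) = (225 + 235)*(2044/5) = 460*(2044/5) = 188048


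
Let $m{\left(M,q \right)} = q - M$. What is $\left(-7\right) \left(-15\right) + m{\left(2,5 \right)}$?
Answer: $108$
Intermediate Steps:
$\left(-7\right) \left(-15\right) + m{\left(2,5 \right)} = \left(-7\right) \left(-15\right) + \left(5 - 2\right) = 105 + \left(5 - 2\right) = 105 + 3 = 108$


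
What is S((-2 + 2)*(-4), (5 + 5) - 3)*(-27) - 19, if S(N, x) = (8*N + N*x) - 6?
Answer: 143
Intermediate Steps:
S(N, x) = -6 + 8*N + N*x
S((-2 + 2)*(-4), (5 + 5) - 3)*(-27) - 19 = (-6 + 8*((-2 + 2)*(-4)) + ((-2 + 2)*(-4))*((5 + 5) - 3))*(-27) - 19 = (-6 + 8*(0*(-4)) + (0*(-4))*(10 - 3))*(-27) - 19 = (-6 + 8*0 + 0*7)*(-27) - 19 = (-6 + 0 + 0)*(-27) - 19 = -6*(-27) - 19 = 162 - 19 = 143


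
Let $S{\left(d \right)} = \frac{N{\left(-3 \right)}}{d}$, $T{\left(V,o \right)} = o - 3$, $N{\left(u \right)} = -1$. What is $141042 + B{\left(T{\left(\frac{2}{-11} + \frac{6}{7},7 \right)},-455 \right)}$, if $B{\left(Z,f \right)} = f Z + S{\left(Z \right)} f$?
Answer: $\frac{557343}{4} \approx 1.3934 \cdot 10^{5}$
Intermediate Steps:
$T{\left(V,o \right)} = -3 + o$
$S{\left(d \right)} = - \frac{1}{d}$
$B{\left(Z,f \right)} = Z f - \frac{f}{Z}$ ($B{\left(Z,f \right)} = f Z + - \frac{1}{Z} f = Z f - \frac{f}{Z}$)
$141042 + B{\left(T{\left(\frac{2}{-11} + \frac{6}{7},7 \right)},-455 \right)} = 141042 - \left(- \frac{455}{-3 + 7} - \left(-3 + 7\right) \left(-455\right)\right) = 141042 + \left(4 \left(-455\right) - - \frac{455}{4}\right) = 141042 - \left(1820 - \frac{455}{4}\right) = 141042 + \left(-1820 + \frac{455}{4}\right) = 141042 - \frac{6825}{4} = \frac{557343}{4}$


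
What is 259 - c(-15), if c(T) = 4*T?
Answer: 319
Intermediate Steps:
259 - c(-15) = 259 - 4*(-15) = 259 - 1*(-60) = 259 + 60 = 319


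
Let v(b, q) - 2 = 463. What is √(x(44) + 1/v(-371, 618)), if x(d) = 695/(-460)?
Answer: I*√690287385/21390 ≈ 1.2283*I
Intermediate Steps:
v(b, q) = 465 (v(b, q) = 2 + 463 = 465)
x(d) = -139/92 (x(d) = 695*(-1/460) = -139/92)
√(x(44) + 1/v(-371, 618)) = √(-139/92 + 1/465) = √(-64543/42780) = I*√690287385/21390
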